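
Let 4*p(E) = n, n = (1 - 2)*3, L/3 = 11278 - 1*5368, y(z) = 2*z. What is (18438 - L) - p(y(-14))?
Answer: 2835/4 ≈ 708.75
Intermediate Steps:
L = 17730 (L = 3*(11278 - 1*5368) = 3*(11278 - 5368) = 3*5910 = 17730)
n = -3 (n = -1*3 = -3)
p(E) = -¾ (p(E) = (¼)*(-3) = -¾)
(18438 - L) - p(y(-14)) = (18438 - 1*17730) - 1*(-¾) = (18438 - 17730) + ¾ = 708 + ¾ = 2835/4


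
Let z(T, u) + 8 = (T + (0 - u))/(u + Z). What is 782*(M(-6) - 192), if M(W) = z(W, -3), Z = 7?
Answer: -313973/2 ≈ -1.5699e+5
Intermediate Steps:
z(T, u) = -8 + (T - u)/(7 + u) (z(T, u) = -8 + (T + (0 - u))/(u + 7) = -8 + (T - u)/(7 + u))
M(W) = -29/4 + W/4 (M(W) = (-56 + W - 9*(-3))/(7 - 3) = (-56 + W + 27)/4 = (-29 + W)/4 = -29/4 + W/4)
782*(M(-6) - 192) = 782*((-29/4 + (1/4)*(-6)) - 192) = 782*((-29/4 - 3/2) - 192) = 782*(-35/4 - 192) = 782*(-803/4) = -313973/2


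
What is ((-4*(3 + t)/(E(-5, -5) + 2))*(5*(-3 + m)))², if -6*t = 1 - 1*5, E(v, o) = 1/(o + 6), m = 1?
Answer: 193600/81 ≈ 2390.1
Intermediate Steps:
E(v, o) = 1/(6 + o)
t = ⅔ (t = -(1 - 1*5)/6 = -(1 - 5)/6 = -⅙*(-4) = ⅔ ≈ 0.66667)
((-4*(3 + t)/(E(-5, -5) + 2))*(5*(-3 + m)))² = ((-4*(3 + ⅔)/(1/(6 - 5) + 2))*(5*(-3 + 1)))² = ((-44/(3*(1/1 + 2)))*(5*(-2)))² = (-44/(3*(1 + 2))*(-10))² = (-44/(3*3)*(-10))² = (-4*11/9*(-10))² = (-44/9*(-10))² = (440/9)² = 193600/81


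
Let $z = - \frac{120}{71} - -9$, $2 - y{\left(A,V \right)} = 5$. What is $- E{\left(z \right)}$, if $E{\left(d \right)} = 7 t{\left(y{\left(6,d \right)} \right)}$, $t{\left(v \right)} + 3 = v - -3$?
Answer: $21$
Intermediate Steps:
$y{\left(A,V \right)} = -3$ ($y{\left(A,V \right)} = 2 - 5 = -3$)
$t{\left(v \right)} = v$ ($t{\left(v \right)} = -3 + \left(v - -3\right) = -3 + \left(v + 3\right) = -3 + \left(3 + v\right) = v$)
$z = \frac{519}{71}$ ($z = \left(-120\right) \frac{1}{71} + 9 = - \frac{120}{71} + 9 = \frac{519}{71} \approx 7.3099$)
$E{\left(d \right)} = -21$ ($E{\left(d \right)} = 7 \left(-3\right) = -21$)
$- E{\left(z \right)} = \left(-1\right) \left(-21\right) = 21$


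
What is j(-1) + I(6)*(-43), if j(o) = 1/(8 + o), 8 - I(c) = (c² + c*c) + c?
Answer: 21071/7 ≈ 3010.1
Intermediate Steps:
I(c) = 8 - c - 2*c² (I(c) = 8 - ((c² + c*c) + c) = 8 - ((c² + c²) + c) = 8 - (2*c² + c) = 8 - (c + 2*c²) = 8 + (-c - 2*c²) = 8 - c - 2*c²)
j(-1) + I(6)*(-43) = 1/(8 - 1) + (8 - 1*6 - 2*6²)*(-43) = 1/7 + (8 - 6 - 2*36)*(-43) = ⅐ + (8 - 6 - 72)*(-43) = ⅐ - 70*(-43) = ⅐ + 3010 = 21071/7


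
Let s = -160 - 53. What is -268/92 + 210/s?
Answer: -6367/1633 ≈ -3.8990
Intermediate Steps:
s = -213
-268/92 + 210/s = -268/92 + 210/(-213) = -268*1/92 + 210*(-1/213) = -67/23 - 70/71 = -6367/1633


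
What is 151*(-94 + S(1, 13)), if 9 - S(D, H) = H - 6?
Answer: -13892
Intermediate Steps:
S(D, H) = 15 - H (S(D, H) = 9 - (H - 6) = 9 - (-6 + H) = 9 + (6 - H) = 15 - H)
151*(-94 + S(1, 13)) = 151*(-94 + (15 - 1*13)) = 151*(-94 + (15 - 13)) = 151*(-94 + 2) = 151*(-92) = -13892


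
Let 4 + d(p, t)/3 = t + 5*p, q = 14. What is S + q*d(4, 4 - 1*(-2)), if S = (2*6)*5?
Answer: 984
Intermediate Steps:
d(p, t) = -12 + 3*t + 15*p (d(p, t) = -12 + 3*(t + 5*p) = -12 + (3*t + 15*p) = -12 + 3*t + 15*p)
S = 60 (S = 12*5 = 60)
S + q*d(4, 4 - 1*(-2)) = 60 + 14*(-12 + 3*(4 - 1*(-2)) + 15*4) = 60 + 14*(-12 + 3*(4 + 2) + 60) = 60 + 14*(-12 + 3*6 + 60) = 60 + 14*(-12 + 18 + 60) = 60 + 14*66 = 60 + 924 = 984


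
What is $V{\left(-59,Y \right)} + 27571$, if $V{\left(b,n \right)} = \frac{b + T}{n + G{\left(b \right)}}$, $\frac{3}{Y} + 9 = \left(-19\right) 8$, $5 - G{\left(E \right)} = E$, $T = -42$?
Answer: $\frac{283992610}{10301} \approx 27569.0$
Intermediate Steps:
$G{\left(E \right)} = 5 - E$
$Y = - \frac{3}{161}$ ($Y = \frac{3}{-9 - 152} = \frac{3}{-161} = 3 \left(- \frac{1}{161}\right) = - \frac{3}{161} \approx -0.018634$)
$V{\left(b,n \right)} = \frac{-42 + b}{5 + n - b}$ ($V{\left(b,n \right)} = \frac{b - 42}{n - \left(-5 + b\right)} = \frac{-42 + b}{5 + n - b}$)
$V{\left(-59,Y \right)} + 27571 = \frac{-42 - 59}{5 - \frac{3}{161} - -59} + 27571 = \frac{1}{5 - \frac{3}{161} + 59} \left(-101\right) + 27571 = \frac{1}{\frac{10301}{161}} \left(-101\right) + 27571 = \frac{161}{10301} \left(-101\right) + 27571 = - \frac{16261}{10301} + 27571 = \frac{283992610}{10301}$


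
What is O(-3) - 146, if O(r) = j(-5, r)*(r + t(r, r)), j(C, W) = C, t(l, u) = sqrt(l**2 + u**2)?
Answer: -131 - 15*sqrt(2) ≈ -152.21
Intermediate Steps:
O(r) = -5*r - 5*sqrt(2)*sqrt(r**2) (O(r) = -5*(r + sqrt(r**2 + r**2)) = -5*(r + sqrt(2*r**2)) = -5*(r + sqrt(2)*sqrt(r**2)) = -5*r - 5*sqrt(2)*sqrt(r**2))
O(-3) - 146 = (-5*(-3) - 5*sqrt(2)*sqrt((-3)**2)) - 146 = (15 - 5*sqrt(2)*sqrt(9)) - 146 = (15 - 5*sqrt(2)*3) - 146 = (15 - 15*sqrt(2)) - 146 = -131 - 15*sqrt(2)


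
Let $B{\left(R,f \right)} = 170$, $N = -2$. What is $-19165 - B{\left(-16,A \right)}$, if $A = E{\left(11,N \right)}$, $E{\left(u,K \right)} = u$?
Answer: $-19335$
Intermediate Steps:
$A = 11$
$-19165 - B{\left(-16,A \right)} = -19165 - 170 = -19335$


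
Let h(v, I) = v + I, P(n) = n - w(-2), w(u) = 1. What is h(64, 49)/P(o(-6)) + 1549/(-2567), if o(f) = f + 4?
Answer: -294718/7701 ≈ -38.270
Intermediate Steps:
o(f) = 4 + f
P(n) = -1 + n (P(n) = n - 1*1 = n - 1 = -1 + n)
h(v, I) = I + v
h(64, 49)/P(o(-6)) + 1549/(-2567) = (49 + 64)/(-1 + (4 - 6)) + 1549/(-2567) = 113/(-1 - 2) + 1549*(-1/2567) = 113/(-3) - 1549/2567 = 113*(-1/3) - 1549/2567 = -113/3 - 1549/2567 = -294718/7701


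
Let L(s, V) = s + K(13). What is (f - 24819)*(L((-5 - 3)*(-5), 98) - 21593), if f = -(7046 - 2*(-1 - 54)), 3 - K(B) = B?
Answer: 689476925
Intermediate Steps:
K(B) = 3 - B
L(s, V) = -10 + s (L(s, V) = s + (3 - 1*13) = s + (3 - 13) = s - 10 = -10 + s)
f = -7156 (f = -(7046 - 2*(-55)) = -(7046 - 1*(-110)) = -(7046 + 110) = -1*7156 = -7156)
(f - 24819)*(L((-5 - 3)*(-5), 98) - 21593) = (-7156 - 24819)*((-10 + (-5 - 3)*(-5)) - 21593) = -31975*((-10 - 8*(-5)) - 21593) = -31975*((-10 + 40) - 21593) = -31975*(30 - 21593) = -31975*(-21563) = 689476925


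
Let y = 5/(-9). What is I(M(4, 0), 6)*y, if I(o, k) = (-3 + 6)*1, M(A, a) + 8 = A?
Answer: -5/3 ≈ -1.6667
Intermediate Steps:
M(A, a) = -8 + A
I(o, k) = 3 (I(o, k) = 3*1 = 3)
y = -5/9 (y = 5*(-⅑) = -5/9 ≈ -0.55556)
I(M(4, 0), 6)*y = 3*(-5/9) = -5/3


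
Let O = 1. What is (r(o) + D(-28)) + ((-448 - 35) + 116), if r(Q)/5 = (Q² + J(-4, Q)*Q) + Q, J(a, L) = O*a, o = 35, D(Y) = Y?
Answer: 5205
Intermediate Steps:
J(a, L) = a (J(a, L) = 1*a = a)
r(Q) = -15*Q + 5*Q² (r(Q) = 5*((Q² - 4*Q) + Q) = 5*(Q² - 3*Q) = -15*Q + 5*Q²)
(r(o) + D(-28)) + ((-448 - 35) + 116) = (5*35*(-3 + 35) - 28) + ((-448 - 35) + 116) = (5*35*32 - 28) + (-483 + 116) = (5600 - 28) - 367 = 5572 - 367 = 5205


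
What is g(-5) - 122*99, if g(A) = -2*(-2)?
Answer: -12074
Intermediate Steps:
g(A) = 4
g(-5) - 122*99 = 4 - 122*99 = 4 - 12078 = -12074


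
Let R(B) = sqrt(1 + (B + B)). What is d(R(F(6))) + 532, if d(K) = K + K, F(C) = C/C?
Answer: 532 + 2*sqrt(3) ≈ 535.46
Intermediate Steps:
F(C) = 1
R(B) = sqrt(1 + 2*B)
d(K) = 2*K
d(R(F(6))) + 532 = 2*sqrt(1 + 2*1) + 532 = 2*sqrt(1 + 2) + 532 = 2*sqrt(3) + 532 = 532 + 2*sqrt(3)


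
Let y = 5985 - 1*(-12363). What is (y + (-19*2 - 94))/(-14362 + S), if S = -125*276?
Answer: -828/2221 ≈ -0.37281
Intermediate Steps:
S = -34500
y = 18348 (y = 5985 + 12363 = 18348)
(y + (-19*2 - 94))/(-14362 + S) = (18348 + (-19*2 - 94))/(-14362 - 34500) = (18348 + (-38 - 94))/(-48862) = (18348 - 132)*(-1/48862) = 18216*(-1/48862) = -828/2221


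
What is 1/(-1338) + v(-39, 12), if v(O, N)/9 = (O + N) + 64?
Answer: 445553/1338 ≈ 333.00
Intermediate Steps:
v(O, N) = 576 + 9*N + 9*O (v(O, N) = 9*((O + N) + 64) = 9*((N + O) + 64) = 9*(64 + N + O) = 576 + 9*N + 9*O)
1/(-1338) + v(-39, 12) = 1/(-1338) + (576 + 9*12 + 9*(-39)) = -1/1338 + (576 + 108 - 351) = -1/1338 + 333 = 445553/1338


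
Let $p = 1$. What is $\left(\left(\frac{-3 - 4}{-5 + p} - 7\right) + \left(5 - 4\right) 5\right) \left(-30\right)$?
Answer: $\frac{15}{2} \approx 7.5$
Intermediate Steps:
$\left(\left(\frac{-3 - 4}{-5 + p} - 7\right) + \left(5 - 4\right) 5\right) \left(-30\right) = \left(\left(\frac{-3 - 4}{-5 + 1} - 7\right) + \left(5 - 4\right) 5\right) \left(-30\right) = \left(\left(- \frac{7}{-4} - 7\right) + 1 \cdot 5\right) \left(-30\right) = \left(\left(\left(-7\right) \left(- \frac{1}{4}\right) - 7\right) + 5\right) \left(-30\right) = \left(\left(\frac{7}{4} - 7\right) + 5\right) \left(-30\right) = \left(- \frac{21}{4} + 5\right) \left(-30\right) = \left(- \frac{1}{4}\right) \left(-30\right) = \frac{15}{2}$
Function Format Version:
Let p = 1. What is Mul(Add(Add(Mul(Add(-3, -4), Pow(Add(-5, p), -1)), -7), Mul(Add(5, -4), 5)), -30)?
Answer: Rational(15, 2) ≈ 7.5000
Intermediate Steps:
Mul(Add(Add(Mul(Add(-3, -4), Pow(Add(-5, p), -1)), -7), Mul(Add(5, -4), 5)), -30) = Mul(Add(Add(Mul(Add(-3, -4), Pow(Add(-5, 1), -1)), -7), Mul(Add(5, -4), 5)), -30) = Mul(Add(Add(Mul(-7, Pow(-4, -1)), -7), Mul(1, 5)), -30) = Mul(Add(Add(Mul(-7, Rational(-1, 4)), -7), 5), -30) = Mul(Add(Add(Rational(7, 4), -7), 5), -30) = Mul(Add(Rational(-21, 4), 5), -30) = Mul(Rational(-1, 4), -30) = Rational(15, 2)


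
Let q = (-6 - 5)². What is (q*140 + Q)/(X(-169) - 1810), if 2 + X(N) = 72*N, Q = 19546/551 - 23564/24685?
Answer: -3980652037/3278414850 ≈ -1.2142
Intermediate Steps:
Q = 16189974/469015 (Q = 19546*(1/551) - 23564*1/24685 = 674/19 - 23564/24685 = 16189974/469015 ≈ 34.519)
q = 121 (q = (-11)² = 121)
X(N) = -2 + 72*N
(q*140 + Q)/(X(-169) - 1810) = (121*140 + 16189974/469015)/((-2 + 72*(-169)) - 1810) = (16940 + 16189974/469015)/((-2 - 12168) - 1810) = 7961304074/(469015*(-12170 - 1810)) = (7961304074/469015)/(-13980) = (7961304074/469015)*(-1/13980) = -3980652037/3278414850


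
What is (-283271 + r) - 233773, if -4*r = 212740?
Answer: -570229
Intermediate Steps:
r = -53185 (r = -¼*212740 = -53185)
(-283271 + r) - 233773 = (-283271 - 53185) - 233773 = -336456 - 233773 = -570229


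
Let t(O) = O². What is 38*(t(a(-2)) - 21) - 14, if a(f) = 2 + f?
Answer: -812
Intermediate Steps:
38*(t(a(-2)) - 21) - 14 = 38*((2 - 2)² - 21) - 14 = 38*(0² - 21) - 14 = 38*(0 - 21) - 14 = 38*(-21) - 14 = -798 - 14 = -812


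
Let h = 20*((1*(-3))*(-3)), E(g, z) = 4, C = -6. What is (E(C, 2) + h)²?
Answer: 33856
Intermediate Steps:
h = 180 (h = 20*(-3*(-3)) = 20*9 = 180)
(E(C, 2) + h)² = (4 + 180)² = 184² = 33856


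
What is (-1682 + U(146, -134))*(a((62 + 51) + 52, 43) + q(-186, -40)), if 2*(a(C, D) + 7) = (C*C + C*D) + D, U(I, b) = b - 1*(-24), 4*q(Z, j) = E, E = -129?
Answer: -30718912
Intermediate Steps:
q(Z, j) = -129/4 (q(Z, j) = (¼)*(-129) = -129/4)
U(I, b) = 24 + b (U(I, b) = b + 24 = 24 + b)
a(C, D) = -7 + D/2 + C²/2 + C*D/2 (a(C, D) = -7 + ((C*C + C*D) + D)/2 = -7 + ((C² + C*D) + D)/2 = -7 + (D + C² + C*D)/2 = -7 + (D/2 + C²/2 + C*D/2) = -7 + D/2 + C²/2 + C*D/2)
(-1682 + U(146, -134))*(a((62 + 51) + 52, 43) + q(-186, -40)) = (-1682 + (24 - 134))*((-7 + (½)*43 + ((62 + 51) + 52)²/2 + (½)*((62 + 51) + 52)*43) - 129/4) = (-1682 - 110)*((-7 + 43/2 + (113 + 52)²/2 + (½)*(113 + 52)*43) - 129/4) = -1792*((-7 + 43/2 + (½)*165² + (½)*165*43) - 129/4) = -1792*((-7 + 43/2 + (½)*27225 + 7095/2) - 129/4) = -1792*((-7 + 43/2 + 27225/2 + 7095/2) - 129/4) = -1792*(34349/2 - 129/4) = -1792*68569/4 = -30718912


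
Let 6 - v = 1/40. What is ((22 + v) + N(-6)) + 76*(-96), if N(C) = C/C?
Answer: -290681/40 ≈ -7267.0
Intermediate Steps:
v = 239/40 (v = 6 - 1/40 = 239/40 ≈ 5.9750)
N(C) = 1
((22 + v) + N(-6)) + 76*(-96) = ((22 + 239/40) + 1) + 76*(-96) = (1119/40 + 1) - 7296 = 1159/40 - 7296 = -290681/40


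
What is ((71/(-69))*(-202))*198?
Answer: 946572/23 ≈ 41155.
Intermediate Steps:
((71/(-69))*(-202))*198 = ((71*(-1/69))*(-202))*198 = -71/69*(-202)*198 = (14342/69)*198 = 946572/23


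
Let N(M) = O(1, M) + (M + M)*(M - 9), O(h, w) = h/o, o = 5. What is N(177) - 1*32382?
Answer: 135451/5 ≈ 27090.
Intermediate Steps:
O(h, w) = h/5
N(M) = ⅕ + 2*M*(-9 + M) (N(M) = (⅕)*1 + (M + M)*(M - 9) = ⅕ + (2*M)*(-9 + M) = ⅕ + 2*M*(-9 + M))
N(177) - 1*32382 = (⅕ - 18*177 + 2*177²) - 1*32382 = (⅕ - 3186 + 2*31329) - 32382 = (⅕ - 3186 + 62658) - 32382 = 297361/5 - 32382 = 135451/5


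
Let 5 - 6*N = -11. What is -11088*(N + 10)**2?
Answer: -1779008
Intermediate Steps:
N = 8/3 (N = 5/6 - 1/6*(-11) = 5/6 + 11/6 = 8/3 ≈ 2.6667)
-11088*(N + 10)**2 = -11088*(8/3 + 10)**2 = -11088*(38/3)**2 = -11088*1444/9 = -1779008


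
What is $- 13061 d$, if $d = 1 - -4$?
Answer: $-65305$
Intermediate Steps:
$d = 5$ ($d = 1 + 4 = 5$)
$- 13061 d = \left(-13061\right) 5 = -65305$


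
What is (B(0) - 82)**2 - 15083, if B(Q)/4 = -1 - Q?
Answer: -7687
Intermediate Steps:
B(Q) = -4 - 4*Q (B(Q) = 4*(-1 - Q) = -4 - 4*Q)
(B(0) - 82)**2 - 15083 = ((-4 - 4*0) - 82)**2 - 15083 = ((-4 + 0) - 82)**2 - 15083 = (-4 - 82)**2 - 15083 = (-86)**2 - 15083 = 7396 - 15083 = -7687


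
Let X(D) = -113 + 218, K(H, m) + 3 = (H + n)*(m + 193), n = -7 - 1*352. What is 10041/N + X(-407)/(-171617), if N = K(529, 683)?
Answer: 569190004/8518896263 ≈ 0.066815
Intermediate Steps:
n = -359 (n = -7 - 352 = -359)
K(H, m) = -3 + (-359 + H)*(193 + m) (K(H, m) = -3 + (H - 359)*(m + 193) = -3 + (-359 + H)*(193 + m))
N = 148917 (N = -69290 - 359*683 + 193*529 + 529*683 = -69290 - 245197 + 102097 + 361307 = 148917)
X(D) = 105
10041/N + X(-407)/(-171617) = 10041/148917 + 105/(-171617) = 10041*(1/148917) + 105*(-1/171617) = 3347/49639 - 105/171617 = 569190004/8518896263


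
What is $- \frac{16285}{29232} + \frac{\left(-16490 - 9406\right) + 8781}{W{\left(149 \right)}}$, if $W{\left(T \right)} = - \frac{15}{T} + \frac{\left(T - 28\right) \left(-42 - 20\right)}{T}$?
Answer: $\frac{74423131975}{219736944} \approx 338.69$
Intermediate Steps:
$W{\left(T \right)} = - \frac{15}{T} + \frac{1736 - 62 T}{T}$ ($W{\left(T \right)} = - \frac{15}{T} + \frac{\left(-28 + T\right) \left(-62\right)}{T} = - \frac{15}{T} + \frac{1736 - 62 T}{T}$)
$- \frac{16285}{29232} + \frac{\left(-16490 - 9406\right) + 8781}{W{\left(149 \right)}} = - \frac{16285}{29232} + \frac{\left(-16490 - 9406\right) + 8781}{-62 + \frac{1721}{149}} = \left(-16285\right) \frac{1}{29232} + \frac{-25896 + 8781}{-62 + 1721 \cdot \frac{1}{149}} = - \frac{16285}{29232} - \frac{17115}{-62 + \frac{1721}{149}} = - \frac{16285}{29232} - \frac{17115}{- \frac{7517}{149}} = - \frac{16285}{29232} - - \frac{2550135}{7517} = - \frac{16285}{29232} + \frac{2550135}{7517} = \frac{74423131975}{219736944}$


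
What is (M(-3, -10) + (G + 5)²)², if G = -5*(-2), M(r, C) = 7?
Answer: 53824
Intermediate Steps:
G = 10
(M(-3, -10) + (G + 5)²)² = (7 + (10 + 5)²)² = (7 + 15²)² = (7 + 225)² = 232² = 53824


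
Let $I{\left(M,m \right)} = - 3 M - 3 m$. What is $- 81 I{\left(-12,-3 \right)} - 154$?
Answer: $-3799$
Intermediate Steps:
$- 81 I{\left(-12,-3 \right)} - 154 = - 81 \left(\left(-3\right) \left(-12\right) - -9\right) - 154 = - 81 \left(36 + 9\right) - 154 = \left(-81\right) 45 - 154 = -3645 - 154 = -3799$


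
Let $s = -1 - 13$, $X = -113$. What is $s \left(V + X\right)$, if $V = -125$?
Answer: $3332$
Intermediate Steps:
$s = -14$ ($s = -1 - 13 = -14$)
$s \left(V + X\right) = - 14 \left(-125 - 113\right) = \left(-14\right) \left(-238\right) = 3332$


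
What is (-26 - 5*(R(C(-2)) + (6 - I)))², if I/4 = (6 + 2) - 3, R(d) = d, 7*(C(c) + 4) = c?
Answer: 209764/49 ≈ 4280.9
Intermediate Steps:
C(c) = -4 + c/7
I = 20 (I = 4*((6 + 2) - 3) = 4*(8 - 3) = 4*5 = 20)
(-26 - 5*(R(C(-2)) + (6 - I)))² = (-26 - 5*((-4 + (⅐)*(-2)) + (6 - 1*20)))² = (-26 - 5*((-4 - 2/7) + (6 - 20)))² = (-26 - 5*(-30/7 - 14))² = (-26 - 5*(-128/7))² = (-26 + 640/7)² = (458/7)² = 209764/49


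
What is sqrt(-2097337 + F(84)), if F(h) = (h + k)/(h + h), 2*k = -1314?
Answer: I*sqrt(1644314882)/28 ≈ 1448.2*I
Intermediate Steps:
k = -657 (k = (1/2)*(-1314) = -657)
F(h) = (-657 + h)/(2*h) (F(h) = (h - 657)/(h + h) = (-657 + h)/((2*h)) = (-657 + h)*(1/(2*h)) = (-657 + h)/(2*h))
sqrt(-2097337 + F(84)) = sqrt(-2097337 + (1/2)*(-657 + 84)/84) = sqrt(-2097337 + (1/2)*(1/84)*(-573)) = sqrt(-2097337 - 191/56) = sqrt(-117451063/56) = I*sqrt(1644314882)/28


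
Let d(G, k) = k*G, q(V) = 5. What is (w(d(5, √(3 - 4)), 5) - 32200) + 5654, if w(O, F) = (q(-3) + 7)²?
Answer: -26402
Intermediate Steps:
d(G, k) = G*k
w(O, F) = 144 (w(O, F) = (5 + 7)² = 12² = 144)
(w(d(5, √(3 - 4)), 5) - 32200) + 5654 = (144 - 32200) + 5654 = -32056 + 5654 = -26402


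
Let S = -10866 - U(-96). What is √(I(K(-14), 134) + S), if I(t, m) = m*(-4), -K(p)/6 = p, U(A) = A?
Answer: I*√11306 ≈ 106.33*I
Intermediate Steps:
K(p) = -6*p
I(t, m) = -4*m
S = -10770 (S = -10866 - 1*(-96) = -10866 + 96 = -10770)
√(I(K(-14), 134) + S) = √(-4*134 - 10770) = √(-536 - 10770) = √(-11306) = I*√11306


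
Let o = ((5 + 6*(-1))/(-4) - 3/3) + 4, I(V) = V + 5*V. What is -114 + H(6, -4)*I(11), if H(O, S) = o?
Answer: 201/2 ≈ 100.50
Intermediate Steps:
I(V) = 6*V
o = 13/4 (o = ((5 - 6)*(-¼) - 3*⅓) + 4 = (-1*(-¼) - 1) + 4 = (¼ - 1) + 4 = -¾ + 4 = 13/4 ≈ 3.2500)
H(O, S) = 13/4
-114 + H(6, -4)*I(11) = -114 + 13*(6*11)/4 = -114 + (13/4)*66 = -114 + 429/2 = 201/2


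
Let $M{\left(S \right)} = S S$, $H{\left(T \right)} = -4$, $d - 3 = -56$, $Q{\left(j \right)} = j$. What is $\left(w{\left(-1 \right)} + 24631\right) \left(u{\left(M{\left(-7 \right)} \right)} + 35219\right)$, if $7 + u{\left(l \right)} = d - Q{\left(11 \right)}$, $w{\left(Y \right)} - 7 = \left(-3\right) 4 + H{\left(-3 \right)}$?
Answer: $865414056$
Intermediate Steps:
$d = -53$ ($d = 3 - 56 = -53$)
$M{\left(S \right)} = S^{2}$
$w{\left(Y \right)} = -9$ ($w{\left(Y \right)} = 7 - 16 = -9$)
$u{\left(l \right)} = -71$ ($u{\left(l \right)} = -7 - 64 = -71$)
$\left(w{\left(-1 \right)} + 24631\right) \left(u{\left(M{\left(-7 \right)} \right)} + 35219\right) = \left(-9 + 24631\right) \left(-71 + 35219\right) = 24622 \cdot 35148 = 865414056$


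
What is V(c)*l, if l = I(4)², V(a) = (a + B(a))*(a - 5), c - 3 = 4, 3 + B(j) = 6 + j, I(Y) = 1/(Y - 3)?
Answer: 34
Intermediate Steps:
I(Y) = 1/(-3 + Y)
B(j) = 3 + j (B(j) = -3 + (6 + j) = 3 + j)
c = 7 (c = 3 + 4 = 7)
V(a) = (-5 + a)*(3 + 2*a) (V(a) = (a + (3 + a))*(a - 5) = (3 + 2*a)*(-5 + a) = (-5 + a)*(3 + 2*a))
l = 1 (l = (1/(-3 + 4))² = (1/1)² = 1² = 1)
V(c)*l = (-15 - 7*7 + 2*7²)*1 = (-15 - 49 + 2*49)*1 = (-15 - 49 + 98)*1 = 34*1 = 34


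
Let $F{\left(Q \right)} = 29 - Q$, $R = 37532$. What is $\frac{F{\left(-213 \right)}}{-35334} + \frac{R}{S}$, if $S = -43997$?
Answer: $- \frac{668401481}{777294999} \approx -0.85991$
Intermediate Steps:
$\frac{F{\left(-213 \right)}}{-35334} + \frac{R}{S} = \frac{29 - -213}{-35334} + \frac{37532}{-43997} = \left(29 + 213\right) \left(- \frac{1}{35334}\right) + 37532 \left(- \frac{1}{43997}\right) = 242 \left(- \frac{1}{35334}\right) - \frac{37532}{43997} = - \frac{121}{17667} - \frac{37532}{43997} = - \frac{668401481}{777294999}$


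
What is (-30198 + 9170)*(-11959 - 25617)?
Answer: 790148128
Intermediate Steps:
(-30198 + 9170)*(-11959 - 25617) = -21028*(-37576) = 790148128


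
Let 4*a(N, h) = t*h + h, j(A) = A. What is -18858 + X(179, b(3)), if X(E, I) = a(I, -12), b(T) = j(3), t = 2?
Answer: -18867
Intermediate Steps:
b(T) = 3
a(N, h) = 3*h/4 (a(N, h) = (2*h + h)/4 = (3*h)/4 = 3*h/4)
X(E, I) = -9 (X(E, I) = (¾)*(-12) = -9)
-18858 + X(179, b(3)) = -18858 - 9 = -18867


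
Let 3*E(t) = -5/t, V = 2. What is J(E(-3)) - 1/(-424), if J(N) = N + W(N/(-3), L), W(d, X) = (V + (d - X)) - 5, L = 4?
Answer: -75869/11448 ≈ -6.6273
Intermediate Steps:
E(t) = -5/(3*t) (E(t) = (-5/t)/3 = -5/(3*t))
W(d, X) = -3 + d - X (W(d, X) = (2 + (d - X)) - 5 = (2 + d - X) - 5 = -3 + d - X)
J(N) = -7 + 2*N/3 (J(N) = N + (-3 + N/(-3) - 1*4) = N + (-3 + N*(-1/3) - 4) = N + (-3 - N/3 - 4) = N + (-7 - N/3) = -7 + 2*N/3)
J(E(-3)) - 1/(-424) = (-7 + 2*(-5/3/(-3))/3) - 1/(-424) = (-7 + 2*(-5/3*(-1/3))/3) - 1*(-1/424) = (-7 + (2/3)*(5/9)) + 1/424 = (-7 + 10/27) + 1/424 = -179/27 + 1/424 = -75869/11448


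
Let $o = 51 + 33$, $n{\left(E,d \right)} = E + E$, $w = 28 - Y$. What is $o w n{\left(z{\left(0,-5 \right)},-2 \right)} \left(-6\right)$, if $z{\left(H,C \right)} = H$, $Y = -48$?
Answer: $0$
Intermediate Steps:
$w = 76$ ($w = 28 - -48 = 28 + 48 = 76$)
$n{\left(E,d \right)} = 2 E$
$o = 84$
$o w n{\left(z{\left(0,-5 \right)},-2 \right)} \left(-6\right) = 84 \cdot 76 \cdot 2 \cdot 0 \left(-6\right) = 6384 \cdot 0 \left(-6\right) = 6384 \cdot 0 = 0$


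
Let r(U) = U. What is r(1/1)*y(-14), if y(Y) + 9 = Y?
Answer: -23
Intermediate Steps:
y(Y) = -9 + Y
r(1/1)*y(-14) = (-9 - 14)/1 = 1*(-23) = -23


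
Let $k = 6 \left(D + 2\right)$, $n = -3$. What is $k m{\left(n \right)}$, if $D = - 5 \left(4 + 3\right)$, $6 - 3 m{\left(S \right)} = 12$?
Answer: $396$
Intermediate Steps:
$m{\left(S \right)} = -2$ ($m{\left(S \right)} = 2 - 4 = -2$)
$D = -35$ ($D = \left(-5\right) 7 = -35$)
$k = -198$ ($k = 6 \left(-35 + 2\right) = 6 \left(-33\right) = -198$)
$k m{\left(n \right)} = \left(-198\right) \left(-2\right) = 396$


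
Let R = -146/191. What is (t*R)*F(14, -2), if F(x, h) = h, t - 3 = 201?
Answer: 59568/191 ≈ 311.87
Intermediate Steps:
t = 204 (t = 3 + 201 = 204)
R = -146/191 (R = -146*1/191 = -146/191 ≈ -0.76440)
(t*R)*F(14, -2) = (204*(-146/191))*(-2) = -29784/191*(-2) = 59568/191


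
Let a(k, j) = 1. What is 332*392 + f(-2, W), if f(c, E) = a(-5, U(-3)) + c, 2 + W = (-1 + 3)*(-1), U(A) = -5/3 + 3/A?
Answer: 130143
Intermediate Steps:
U(A) = -5/3 + 3/A (U(A) = -5*⅓ + 3/A = -5/3 + 3/A)
W = -4 (W = -2 + (-1 + 3)*(-1) = -2 + 2*(-1) = -2 - 2 = -4)
f(c, E) = 1 + c
332*392 + f(-2, W) = 332*392 + (1 - 2) = 130144 - 1 = 130143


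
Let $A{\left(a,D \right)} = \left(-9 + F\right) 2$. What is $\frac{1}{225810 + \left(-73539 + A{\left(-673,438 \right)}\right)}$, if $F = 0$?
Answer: $\frac{1}{152253} \approx 6.568 \cdot 10^{-6}$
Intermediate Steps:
$A{\left(a,D \right)} = -18$ ($A{\left(a,D \right)} = \left(-9 + 0\right) 2 = \left(-9\right) 2 = -18$)
$\frac{1}{225810 + \left(-73539 + A{\left(-673,438 \right)}\right)} = \frac{1}{225810 - 73557} = \frac{1}{152253}$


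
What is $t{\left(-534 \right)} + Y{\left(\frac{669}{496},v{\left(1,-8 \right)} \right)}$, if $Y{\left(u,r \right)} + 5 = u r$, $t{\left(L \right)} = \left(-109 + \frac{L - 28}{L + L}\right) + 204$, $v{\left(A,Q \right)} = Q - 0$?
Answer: $\frac{659974}{8277} \approx 79.736$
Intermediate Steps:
$v{\left(A,Q \right)} = Q$ ($v{\left(A,Q \right)} = Q + 0 = Q$)
$t{\left(L \right)} = 95 + \frac{-28 + L}{2 L}$ ($t{\left(L \right)} = \left(-109 + \frac{-28 + L}{2 L}\right) + 204 = 95 + \frac{-28 + L}{2 L}$)
$Y{\left(u,r \right)} = -5 + r u$ ($Y{\left(u,r \right)} = -5 + u r = -5 + r u$)
$t{\left(-534 \right)} + Y{\left(\frac{669}{496},v{\left(1,-8 \right)} \right)} = \left(\frac{191}{2} - \frac{14}{-534}\right) - \left(5 + 8 \cdot \frac{669}{496}\right) = \left(\frac{191}{2} - - \frac{7}{267}\right) - \left(5 + 8 \cdot 669 \cdot \frac{1}{496}\right) = \left(\frac{191}{2} + \frac{7}{267}\right) - \frac{979}{62} = \frac{51011}{534} - \frac{979}{62} = \frac{659974}{8277}$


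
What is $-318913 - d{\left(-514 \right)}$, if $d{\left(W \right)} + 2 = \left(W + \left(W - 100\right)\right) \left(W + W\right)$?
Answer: $-1478495$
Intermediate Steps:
$d{\left(W \right)} = -2 + 2 W \left(-100 + 2 W\right)$ ($d{\left(W \right)} = -2 + \left(W + \left(W - 100\right)\right) \left(W + W\right) = -2 + \left(W + \left(W - 100\right)\right) 2 W = -2 + \left(W + \left(-100 + W\right)\right) 2 W = -2 + \left(-100 + 2 W\right) 2 W = -2 + 2 W \left(-100 + 2 W\right)$)
$-318913 - d{\left(-514 \right)} = -318913 - \left(-2 - -102800 + 4 \left(-514\right)^{2}\right) = -318913 - \left(-2 + 102800 + 4 \cdot 264196\right) = -318913 - \left(-2 + 102800 + 1056784\right) = -318913 - 1159582 = -1478495$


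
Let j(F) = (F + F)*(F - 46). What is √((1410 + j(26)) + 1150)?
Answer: 4*√95 ≈ 38.987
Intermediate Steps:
j(F) = 2*F*(-46 + F) (j(F) = (2*F)*(-46 + F) = 2*F*(-46 + F))
√((1410 + j(26)) + 1150) = √((1410 + 2*26*(-46 + 26)) + 1150) = √((1410 + 2*26*(-20)) + 1150) = √((1410 - 1040) + 1150) = √(370 + 1150) = √1520 = 4*√95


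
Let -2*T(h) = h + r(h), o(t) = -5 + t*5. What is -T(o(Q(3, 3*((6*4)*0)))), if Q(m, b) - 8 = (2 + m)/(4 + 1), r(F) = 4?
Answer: 22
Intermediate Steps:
Q(m, b) = 42/5 + m/5 (Q(m, b) = 8 + (2 + m)/(4 + 1) = 8 + (2 + m)/5 = 8 + (2 + m)*(1/5) = 8 + (2/5 + m/5) = 42/5 + m/5)
o(t) = -5 + 5*t
T(h) = -2 - h/2 (T(h) = -(h + 4)/2 = -(4 + h)/2 = -2 - h/2)
-T(o(Q(3, 3*((6*4)*0)))) = -(-2 - (-5 + 5*(42/5 + (1/5)*3))/2) = -(-2 - (-5 + 5*(42/5 + 3/5))/2) = -(-2 - (-5 + 5*9)/2) = -(-2 - (-5 + 45)/2) = -(-2 - 1/2*40) = -(-2 - 20) = -1*(-22) = 22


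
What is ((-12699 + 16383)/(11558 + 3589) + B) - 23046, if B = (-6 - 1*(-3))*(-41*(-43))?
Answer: -143062187/5049 ≈ -28335.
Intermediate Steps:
B = -5289 (B = (-6 + 3)*1763 = -3*1763 = -5289)
((-12699 + 16383)/(11558 + 3589) + B) - 23046 = ((-12699 + 16383)/(11558 + 3589) - 5289) - 23046 = (3684/15147 - 5289) - 23046 = (3684*(1/15147) - 5289) - 23046 = (1228/5049 - 5289) - 23046 = -26702933/5049 - 23046 = -143062187/5049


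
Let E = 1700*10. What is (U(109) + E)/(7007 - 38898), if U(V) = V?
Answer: -17109/31891 ≈ -0.53648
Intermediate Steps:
E = 17000
(U(109) + E)/(7007 - 38898) = (109 + 17000)/(7007 - 38898) = 17109/(-31891) = 17109*(-1/31891) = -17109/31891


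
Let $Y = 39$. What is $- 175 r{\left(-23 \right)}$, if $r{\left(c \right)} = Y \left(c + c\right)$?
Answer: $313950$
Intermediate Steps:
$r{\left(c \right)} = 78 c$ ($r{\left(c \right)} = 39 \left(c + c\right) = 39 \cdot 2 c = 78 c$)
$- 175 r{\left(-23 \right)} = - 175 \cdot 78 \left(-23\right) = \left(-175\right) \left(-1794\right) = 313950$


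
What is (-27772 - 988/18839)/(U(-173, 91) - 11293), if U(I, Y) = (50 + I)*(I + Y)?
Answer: 523197696/22738673 ≈ 23.009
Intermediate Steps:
(-27772 - 988/18839)/(U(-173, 91) - 11293) = (-27772 - 988/18839)/(((-173)² + 50*(-173) + 50*91 - 173*91) - 11293) = (-27772 - 988*1/18839)/((29929 - 8650 + 4550 - 15743) - 11293) = (-27772 - 988/18839)/(10086 - 11293) = -523197696/18839/(-1207) = -523197696/18839*(-1/1207) = 523197696/22738673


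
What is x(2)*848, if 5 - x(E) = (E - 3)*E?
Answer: 5936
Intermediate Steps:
x(E) = 5 - E*(-3 + E) (x(E) = 5 - (E - 3)*E = 5 - (-3 + E)*E = 5 - E*(-3 + E))
x(2)*848 = (5 - 1*2² + 3*2)*848 = (5 - 1*4 + 6)*848 = (5 - 4 + 6)*848 = 7*848 = 5936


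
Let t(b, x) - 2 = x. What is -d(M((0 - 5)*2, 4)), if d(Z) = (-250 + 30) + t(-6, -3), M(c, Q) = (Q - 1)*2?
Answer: 221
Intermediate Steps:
t(b, x) = 2 + x
M(c, Q) = -2 + 2*Q (M(c, Q) = (-1 + Q)*2 = -2 + 2*Q)
d(Z) = -221 (d(Z) = (-250 + 30) + (2 - 3) = -220 - 1 = -221)
-d(M((0 - 5)*2, 4)) = -1*(-221) = 221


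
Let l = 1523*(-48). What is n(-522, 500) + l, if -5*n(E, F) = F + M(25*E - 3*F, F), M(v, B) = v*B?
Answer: 1381796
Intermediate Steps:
l = -73104
M(v, B) = B*v
n(E, F) = -F/5 - F*(-3*F + 25*E)/5 (n(E, F) = -(F + F*(25*E - 3*F))/5 = -(F + F*(-3*F + 25*E))/5 = -F/5 - F*(-3*F + 25*E)/5)
n(-522, 500) + l = (⅕)*500*(-1 - 25*(-522) + 3*500) - 73104 = (⅕)*500*(-1 + 13050 + 1500) - 73104 = (⅕)*500*14549 - 73104 = 1454900 - 73104 = 1381796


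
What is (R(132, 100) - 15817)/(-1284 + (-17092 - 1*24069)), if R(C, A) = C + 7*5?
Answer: 3130/8489 ≈ 0.36871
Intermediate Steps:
R(C, A) = 35 + C (R(C, A) = C + 35 = 35 + C)
(R(132, 100) - 15817)/(-1284 + (-17092 - 1*24069)) = ((35 + 132) - 15817)/(-1284 + (-17092 - 1*24069)) = (167 - 15817)/(-1284 + (-17092 - 24069)) = -15650/(-1284 - 41161) = -15650/(-42445) = -15650*(-1/42445) = 3130/8489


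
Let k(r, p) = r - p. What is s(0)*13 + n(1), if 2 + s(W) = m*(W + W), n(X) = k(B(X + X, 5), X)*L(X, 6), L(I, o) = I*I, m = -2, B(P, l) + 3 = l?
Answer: -25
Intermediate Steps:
B(P, l) = -3 + l
L(I, o) = I²
n(X) = X²*(2 - X) (n(X) = ((-3 + 5) - X)*X² = (2 - X)*X² = X²*(2 - X))
s(W) = -2 - 4*W (s(W) = -2 - 2*(W + W) = -2 - 4*W)
s(0)*13 + n(1) = (-2 - 4*0)*13 + 1²*(2 - 1*1) = (-2 + 0)*13 + 1*(2 - 1) = -2*13 + 1*1 = -26 + 1 = -25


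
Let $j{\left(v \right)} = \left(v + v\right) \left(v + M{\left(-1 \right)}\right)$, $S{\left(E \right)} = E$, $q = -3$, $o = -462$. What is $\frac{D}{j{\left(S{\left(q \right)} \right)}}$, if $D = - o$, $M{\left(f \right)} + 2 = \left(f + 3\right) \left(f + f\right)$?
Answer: $\frac{77}{9} \approx 8.5556$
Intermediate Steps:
$M{\left(f \right)} = -2 + 2 f \left(3 + f\right)$ ($M{\left(f \right)} = -2 + \left(f + 3\right) \left(f + f\right) = -2 + \left(3 + f\right) 2 f = -2 + 2 f \left(3 + f\right)$)
$j{\left(v \right)} = 2 v \left(-6 + v\right)$ ($j{\left(v \right)} = \left(v + v\right) \left(v + \left(-2 + 2 \left(-1\right)^{2} + 6 \left(-1\right)\right)\right) = 2 v \left(v - 6\right) = 2 v \left(-6 + v\right)$)
$D = 462$ ($D = \left(-1\right) \left(-462\right) = 462$)
$\frac{D}{j{\left(S{\left(q \right)} \right)}} = \frac{462}{2 \left(-3\right) \left(-6 - 3\right)} = \frac{462}{2 \left(-3\right) \left(-9\right)} = \frac{462}{54} = 462 \cdot \frac{1}{54} = \frac{77}{9}$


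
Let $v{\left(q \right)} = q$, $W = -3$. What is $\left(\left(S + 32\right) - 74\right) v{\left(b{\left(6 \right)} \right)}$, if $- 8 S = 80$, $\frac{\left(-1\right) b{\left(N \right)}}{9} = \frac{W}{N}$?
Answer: $-234$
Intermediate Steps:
$b{\left(N \right)} = \frac{27}{N}$ ($b{\left(N \right)} = - 9 \left(- \frac{3}{N}\right) = \frac{27}{N}$)
$S = -10$ ($S = \left(- \frac{1}{8}\right) 80 = -10$)
$\left(\left(S + 32\right) - 74\right) v{\left(b{\left(6 \right)} \right)} = \left(\left(-10 + 32\right) - 74\right) \frac{27}{6} = \left(22 - 74\right) 27 \cdot \frac{1}{6} = \left(-52\right) \frac{9}{2} = -234$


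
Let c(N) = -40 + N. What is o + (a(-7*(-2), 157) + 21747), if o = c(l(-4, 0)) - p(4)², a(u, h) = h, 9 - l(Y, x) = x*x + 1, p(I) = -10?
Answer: 21772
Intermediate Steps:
l(Y, x) = 8 - x² (l(Y, x) = 9 - (x*x + 1) = 9 - (x² + 1) = 9 - (1 + x²) = 9 + (-1 - x²) = 8 - x²)
o = -132 (o = (-40 + (8 - 1*0²)) - 1*(-10)² = (-40 + (8 - 1*0)) - 1*100 = (-40 + (8 + 0)) - 100 = (-40 + 8) - 100 = -32 - 100 = -132)
o + (a(-7*(-2), 157) + 21747) = -132 + (157 + 21747) = -132 + 21904 = 21772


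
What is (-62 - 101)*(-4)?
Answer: 652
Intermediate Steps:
(-62 - 101)*(-4) = -163*(-4) = 652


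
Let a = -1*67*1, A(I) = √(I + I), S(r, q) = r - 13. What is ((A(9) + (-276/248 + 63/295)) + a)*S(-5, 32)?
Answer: 11176911/9145 - 54*√2 ≈ 1145.8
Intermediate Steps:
S(r, q) = -13 + r
A(I) = √2*√I (A(I) = √(2*I) = √2*√I)
a = -67 (a = -67*1 = -67)
((A(9) + (-276/248 + 63/295)) + a)*S(-5, 32) = ((√2*√9 + (-276/248 + 63/295)) - 67)*(-13 - 5) = ((√2*3 + (-276*1/248 + 63*(1/295))) - 67)*(-18) = ((3*√2 + (-69/62 + 63/295)) - 67)*(-18) = ((3*√2 - 16449/18290) - 67)*(-18) = ((-16449/18290 + 3*√2) - 67)*(-18) = (-1241879/18290 + 3*√2)*(-18) = 11176911/9145 - 54*√2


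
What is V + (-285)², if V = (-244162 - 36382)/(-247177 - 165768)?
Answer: 33541738169/412945 ≈ 81226.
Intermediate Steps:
V = 280544/412945 (V = -280544/(-412945) = -280544*(-1/412945) = 280544/412945 ≈ 0.67937)
V + (-285)² = 280544/412945 + (-285)² = 280544/412945 + 81225 = 33541738169/412945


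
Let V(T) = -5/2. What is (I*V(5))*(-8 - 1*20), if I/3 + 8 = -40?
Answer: -10080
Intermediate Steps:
I = -144 (I = -24 + 3*(-40) = -24 - 120 = -144)
V(T) = -5/2 (V(T) = -5*1/2 = -5/2)
(I*V(5))*(-8 - 1*20) = (-144*(-5/2))*(-8 - 1*20) = 360*(-8 - 20) = 360*(-28) = -10080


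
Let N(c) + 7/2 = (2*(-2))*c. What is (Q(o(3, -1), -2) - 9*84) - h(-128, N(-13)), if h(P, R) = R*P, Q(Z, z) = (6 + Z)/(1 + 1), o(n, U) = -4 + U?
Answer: 10905/2 ≈ 5452.5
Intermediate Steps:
N(c) = -7/2 - 4*c (N(c) = -7/2 + (2*(-2))*c = -7/2 - 4*c)
Q(Z, z) = 3 + Z/2 (Q(Z, z) = (6 + Z)/2 = (6 + Z)*(1/2) = 3 + Z/2)
h(P, R) = P*R
(Q(o(3, -1), -2) - 9*84) - h(-128, N(-13)) = ((3 + (-4 - 1)/2) - 9*84) - (-128)*(-7/2 - 4*(-13)) = ((3 + (1/2)*(-5)) - 756) - (-128)*(-7/2 + 52) = ((3 - 5/2) - 756) - (-128)*97/2 = (1/2 - 756) - 1*(-6208) = -1511/2 + 6208 = 10905/2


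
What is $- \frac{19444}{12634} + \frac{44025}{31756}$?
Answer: $- \frac{30625907}{200602652} \approx -0.15267$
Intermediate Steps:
$- \frac{19444}{12634} + \frac{44025}{31756} = \left(-19444\right) \frac{1}{12634} + 44025 \cdot \frac{1}{31756} = - \frac{9722}{6317} + \frac{44025}{31756} = - \frac{30625907}{200602652}$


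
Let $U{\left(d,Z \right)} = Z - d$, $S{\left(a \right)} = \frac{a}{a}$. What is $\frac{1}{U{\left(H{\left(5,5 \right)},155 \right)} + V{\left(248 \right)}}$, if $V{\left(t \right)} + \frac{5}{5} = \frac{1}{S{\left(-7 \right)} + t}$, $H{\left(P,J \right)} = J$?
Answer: $\frac{249}{37102} \approx 0.0067112$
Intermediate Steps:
$S{\left(a \right)} = 1$
$V{\left(t \right)} = -1 + \frac{1}{1 + t}$
$\frac{1}{U{\left(H{\left(5,5 \right)},155 \right)} + V{\left(248 \right)}} = \frac{1}{\left(155 - 5\right) - \frac{248}{1 + 248}} = \frac{1}{\left(155 - 5\right) - \frac{248}{249}} = \frac{1}{150 - 248 \cdot \frac{1}{249}} = \frac{1}{150 - \frac{248}{249}} = \frac{1}{\frac{37102}{249}} = \frac{249}{37102}$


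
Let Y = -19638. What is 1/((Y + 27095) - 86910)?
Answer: -1/79453 ≈ -1.2586e-5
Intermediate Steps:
1/((Y + 27095) - 86910) = 1/((-19638 + 27095) - 86910) = 1/(7457 - 86910) = 1/(-79453) = -1/79453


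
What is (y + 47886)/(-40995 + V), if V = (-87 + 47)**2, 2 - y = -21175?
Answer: -69063/39395 ≈ -1.7531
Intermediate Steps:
y = 21177 (y = 2 - 1*(-21175) = 2 + 21175 = 21177)
V = 1600 (V = (-40)**2 = 1600)
(y + 47886)/(-40995 + V) = (21177 + 47886)/(-40995 + 1600) = 69063/(-39395) = 69063*(-1/39395) = -69063/39395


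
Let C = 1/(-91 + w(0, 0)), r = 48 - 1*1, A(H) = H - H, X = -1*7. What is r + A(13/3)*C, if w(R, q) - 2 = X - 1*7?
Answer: 47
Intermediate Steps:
X = -7
A(H) = 0
w(R, q) = -12 (w(R, q) = 2 + (-7 - 1*7) = 2 + (-7 - 7) = 2 - 14 = -12)
r = 47 (r = 48 - 1 = 47)
C = -1/103 (C = 1/(-91 - 12) = 1/(-103) = -1/103 ≈ -0.0097087)
r + A(13/3)*C = 47 + 0*(-1/103) = 47 + 0 = 47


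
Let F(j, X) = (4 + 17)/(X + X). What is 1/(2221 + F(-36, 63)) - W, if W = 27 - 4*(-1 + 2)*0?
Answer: -359823/13327 ≈ -27.000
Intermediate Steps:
F(j, X) = 21/(2*X) (F(j, X) = 21/((2*X)) = 21*(1/(2*X)) = 21/(2*X))
W = 27 (W = 27 - 4*1*0 = 27 - 4*0 = 27 + 0 = 27)
1/(2221 + F(-36, 63)) - W = 1/(2221 + (21/2)/63) - 1*27 = 1/(2221 + (21/2)*(1/63)) - 27 = 1/(2221 + ⅙) - 27 = 1/(13327/6) - 27 = 6/13327 - 27 = -359823/13327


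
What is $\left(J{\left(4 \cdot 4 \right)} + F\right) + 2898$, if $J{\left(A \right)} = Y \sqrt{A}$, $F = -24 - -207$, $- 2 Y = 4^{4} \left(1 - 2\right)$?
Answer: $3593$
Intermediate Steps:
$Y = 128$ ($Y = - \frac{4^{4} \left(1 - 2\right)}{2} = - \frac{256 \left(-1\right)}{2} = \left(- \frac{1}{2}\right) \left(-256\right) = 128$)
$F = 183$ ($F = -24 + 207 = 183$)
$J{\left(A \right)} = 128 \sqrt{A}$
$\left(J{\left(4 \cdot 4 \right)} + F\right) + 2898 = \left(128 \sqrt{4 \cdot 4} + 183\right) + 2898 = \left(128 \sqrt{16} + 183\right) + 2898 = \left(128 \cdot 4 + 183\right) + 2898 = \left(512 + 183\right) + 2898 = 695 + 2898 = 3593$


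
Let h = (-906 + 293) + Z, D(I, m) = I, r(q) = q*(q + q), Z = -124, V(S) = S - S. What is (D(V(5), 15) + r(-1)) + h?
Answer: -735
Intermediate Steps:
V(S) = 0
r(q) = 2*q**2 (r(q) = q*(2*q) = 2*q**2)
h = -737 (h = (-906 + 293) - 124 = -613 - 124 = -737)
(D(V(5), 15) + r(-1)) + h = (0 + 2*(-1)**2) - 737 = (0 + 2*1) - 737 = (0 + 2) - 737 = 2 - 737 = -735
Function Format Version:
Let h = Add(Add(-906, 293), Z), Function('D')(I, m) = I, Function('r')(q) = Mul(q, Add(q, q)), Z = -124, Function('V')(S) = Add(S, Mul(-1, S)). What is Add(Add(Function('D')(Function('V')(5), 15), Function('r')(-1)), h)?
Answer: -735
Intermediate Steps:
Function('V')(S) = 0
Function('r')(q) = Mul(2, Pow(q, 2)) (Function('r')(q) = Mul(q, Mul(2, q)) = Mul(2, Pow(q, 2)))
h = -737 (h = Add(Add(-906, 293), -124) = Add(-613, -124) = -737)
Add(Add(Function('D')(Function('V')(5), 15), Function('r')(-1)), h) = Add(Add(0, Mul(2, Pow(-1, 2))), -737) = Add(Add(0, Mul(2, 1)), -737) = Add(Add(0, 2), -737) = Add(2, -737) = -735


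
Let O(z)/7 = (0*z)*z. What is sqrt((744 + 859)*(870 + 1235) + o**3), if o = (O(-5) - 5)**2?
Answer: 6*sqrt(94165) ≈ 1841.2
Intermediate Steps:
O(z) = 0 (O(z) = 7*((0*z)*z) = 7*(0*z) = 7*0 = 0)
o = 25 (o = (0 - 5)**2 = (-5)**2 = 25)
sqrt((744 + 859)*(870 + 1235) + o**3) = sqrt((744 + 859)*(870 + 1235) + 25**3) = sqrt(1603*2105 + 15625) = sqrt(3374315 + 15625) = sqrt(3389940) = 6*sqrt(94165)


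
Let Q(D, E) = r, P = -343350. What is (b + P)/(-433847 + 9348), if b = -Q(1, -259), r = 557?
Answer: 343907/424499 ≈ 0.81015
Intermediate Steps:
Q(D, E) = 557
b = -557 (b = -1*557 = -557)
(b + P)/(-433847 + 9348) = (-557 - 343350)/(-433847 + 9348) = -343907/(-424499) = -343907*(-1/424499) = 343907/424499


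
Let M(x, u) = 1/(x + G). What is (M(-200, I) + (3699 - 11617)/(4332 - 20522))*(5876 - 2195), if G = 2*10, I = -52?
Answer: 11526029/6476 ≈ 1779.8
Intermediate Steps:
G = 20
M(x, u) = 1/(20 + x) (M(x, u) = 1/(x + 20) = 1/(20 + x))
(M(-200, I) + (3699 - 11617)/(4332 - 20522))*(5876 - 2195) = (1/(20 - 200) + (3699 - 11617)/(4332 - 20522))*(5876 - 2195) = (1/(-180) - 7918/(-16190))*3681 = (-1/180 - 7918*(-1/16190))*3681 = (-1/180 + 3959/8095)*3681 = (28181/58284)*3681 = 11526029/6476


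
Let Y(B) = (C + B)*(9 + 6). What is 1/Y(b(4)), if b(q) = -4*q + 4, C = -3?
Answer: -1/225 ≈ -0.0044444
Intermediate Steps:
b(q) = 4 - 4*q
Y(B) = -45 + 15*B (Y(B) = (-3 + B)*(9 + 6) = (-3 + B)*15 = -45 + 15*B)
1/Y(b(4)) = 1/(-45 + 15*(4 - 4*4)) = 1/(-45 + 15*(4 - 16)) = 1/(-45 + 15*(-12)) = 1/(-45 - 180) = 1/(-225) = -1/225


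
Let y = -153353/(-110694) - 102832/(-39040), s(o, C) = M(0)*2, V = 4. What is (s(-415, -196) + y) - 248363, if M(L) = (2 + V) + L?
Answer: -33538435218851/135046680 ≈ -2.4835e+5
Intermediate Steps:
M(L) = 6 + L (M(L) = (2 + 4) + L = 6 + L)
s(o, C) = 12 (s(o, C) = (6 + 0)*2 = 6*2 = 12)
y = 542805829/135046680 (y = -153353*(-1/110694) - 102832*(-1/39040) = 153353/110694 + 6427/2440 = 542805829/135046680 ≈ 4.0194)
(s(-415, -196) + y) - 248363 = (12 + 542805829/135046680) - 248363 = 2163365989/135046680 - 248363 = -33538435218851/135046680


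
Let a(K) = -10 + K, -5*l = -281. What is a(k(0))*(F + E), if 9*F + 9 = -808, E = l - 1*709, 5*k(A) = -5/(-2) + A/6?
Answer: 635759/90 ≈ 7064.0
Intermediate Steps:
l = 281/5 (l = -⅕*(-281) = 281/5 ≈ 56.200)
k(A) = ½ + A/30 (k(A) = (-5/(-2) + A/6)/5 = (-5*(-½) + A*(⅙))/5 = (5/2 + A/6)/5 = ½ + A/30)
E = -3264/5 (E = 281/5 - 1*709 = 281/5 - 709 = -3264/5 ≈ -652.80)
F = -817/9 (F = -1 + (⅑)*(-808) = -1 - 808/9 = -817/9 ≈ -90.778)
a(k(0))*(F + E) = (-10 + (½ + (1/30)*0))*(-817/9 - 3264/5) = (-10 + (½ + 0))*(-33461/45) = (-10 + ½)*(-33461/45) = -19/2*(-33461/45) = 635759/90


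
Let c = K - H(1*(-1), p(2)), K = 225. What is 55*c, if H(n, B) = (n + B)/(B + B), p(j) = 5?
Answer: 12353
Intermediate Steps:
H(n, B) = (B + n)/(2*B) (H(n, B) = (B + n)/((2*B)) = (B + n)*(1/(2*B)) = (B + n)/(2*B))
c = 1123/5 (c = 225 - (5 + 1*(-1))/(2*5) = 225 - (5 - 1)/(2*5) = 225 - 4/(2*5) = 225 - 1*⅖ = 225 - ⅖ = 1123/5 ≈ 224.60)
55*c = 55*(1123/5) = 12353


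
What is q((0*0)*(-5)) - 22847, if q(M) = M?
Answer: -22847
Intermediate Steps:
q((0*0)*(-5)) - 22847 = (0*0)*(-5) - 22847 = 0*(-5) - 22847 = 0 - 22847 = -22847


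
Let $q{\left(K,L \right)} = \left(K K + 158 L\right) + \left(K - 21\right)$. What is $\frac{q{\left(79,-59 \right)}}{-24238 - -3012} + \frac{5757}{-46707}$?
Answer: $\frac{6332393}{330467594} \approx 0.019162$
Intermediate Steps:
$q{\left(K,L \right)} = -21 + K + K^{2} + 158 L$ ($q{\left(K,L \right)} = \left(K^{2} + 158 L\right) + \left(K - 21\right) = \left(K^{2} + 158 L\right) + \left(-21 + K\right) = -21 + K + K^{2} + 158 L$)
$\frac{q{\left(79,-59 \right)}}{-24238 - -3012} + \frac{5757}{-46707} = \frac{-21 + 79 + 79^{2} + 158 \left(-59\right)}{-24238 - -3012} + \frac{5757}{-46707} = \frac{-21 + 79 + 6241 - 9322}{-24238 + 3012} + 5757 \left(- \frac{1}{46707}\right) = - \frac{3023}{-21226} - \frac{1919}{15569} = \left(-3023\right) \left(- \frac{1}{21226}\right) - \frac{1919}{15569} = \frac{3023}{21226} - \frac{1919}{15569} = \frac{6332393}{330467594}$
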